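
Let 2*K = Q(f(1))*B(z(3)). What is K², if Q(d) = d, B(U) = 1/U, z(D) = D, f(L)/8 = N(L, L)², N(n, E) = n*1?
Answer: 16/9 ≈ 1.7778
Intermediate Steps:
N(n, E) = n
f(L) = 8*L²
B(U) = 1/U
K = 4/3 (K = ((8*1²)/3)/2 = ((8*1)*(⅓))/2 = (8*(⅓))/2 = (½)*(8/3) = 4/3 ≈ 1.3333)
K² = (4/3)² = 16/9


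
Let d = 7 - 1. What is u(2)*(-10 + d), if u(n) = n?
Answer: -8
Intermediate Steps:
d = 6
u(2)*(-10 + d) = 2*(-10 + 6) = 2*(-4) = -8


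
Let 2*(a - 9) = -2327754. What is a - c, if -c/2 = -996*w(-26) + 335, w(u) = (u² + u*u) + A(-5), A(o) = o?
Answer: -3846422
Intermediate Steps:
a = -1163868 (a = 9 + (½)*(-2327754) = 9 - 1163877 = -1163868)
w(u) = -5 + 2*u² (w(u) = (u² + u*u) - 5 = (u² + u²) - 5 = 2*u² - 5 = -5 + 2*u²)
c = 2682554 (c = -2*(-996*(-5 + 2*(-26)²) + 335) = -2*(-996*(-5 + 2*676) + 335) = -2*(-996*(-5 + 1352) + 335) = -2*(-996*1347 + 335) = -2*(-1341612 + 335) = -2*(-1341277) = 2682554)
a - c = -1163868 - 1*2682554 = -1163868 - 2682554 = -3846422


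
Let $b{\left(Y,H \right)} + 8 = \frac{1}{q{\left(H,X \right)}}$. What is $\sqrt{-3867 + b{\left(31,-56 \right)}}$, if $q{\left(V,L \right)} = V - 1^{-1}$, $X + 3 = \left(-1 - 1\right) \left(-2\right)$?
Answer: $\frac{2 i \sqrt{3147483}}{57} \approx 62.25 i$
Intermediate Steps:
$X = 1$ ($X = -3 + \left(-1 - 1\right) \left(-2\right) = -3 - -4 = -3 + 4 = 1$)
$q{\left(V,L \right)} = -1 + V$ ($q{\left(V,L \right)} = V - 1 = -1 + V$)
$b{\left(Y,H \right)} = -8 + \frac{1}{-1 + H}$
$\sqrt{-3867 + b{\left(31,-56 \right)}} = \sqrt{-3867 + \frac{9 - -448}{-1 - 56}} = \sqrt{-3867 + \frac{9 + 448}{-57}} = \sqrt{-3867 - \frac{457}{57}} = \sqrt{- \frac{220876}{57}} = \frac{2 i \sqrt{3147483}}{57}$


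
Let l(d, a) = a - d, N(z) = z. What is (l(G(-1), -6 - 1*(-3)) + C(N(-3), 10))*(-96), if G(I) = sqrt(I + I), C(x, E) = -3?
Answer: 576 + 96*I*sqrt(2) ≈ 576.0 + 135.76*I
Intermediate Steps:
G(I) = sqrt(2)*sqrt(I) (G(I) = sqrt(2*I) = sqrt(2)*sqrt(I))
(l(G(-1), -6 - 1*(-3)) + C(N(-3), 10))*(-96) = (((-6 - 1*(-3)) - sqrt(2)*sqrt(-1)) - 3)*(-96) = (((-6 + 3) - sqrt(2)*I) - 3)*(-96) = ((-3 - I*sqrt(2)) - 3)*(-96) = (-6 - I*sqrt(2))*(-96) = 576 + 96*I*sqrt(2)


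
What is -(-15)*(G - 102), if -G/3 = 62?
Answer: -4320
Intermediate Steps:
G = -186 (G = -3*62 = -186)
-(-15)*(G - 102) = -(-15)*(-186 - 102) = -(-15)*(-288) = -1*4320 = -4320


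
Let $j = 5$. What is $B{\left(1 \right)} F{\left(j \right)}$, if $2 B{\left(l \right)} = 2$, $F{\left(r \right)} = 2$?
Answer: $2$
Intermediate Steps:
$B{\left(l \right)} = 1$ ($B{\left(l \right)} = \frac{1}{2} \cdot 2 = 1$)
$B{\left(1 \right)} F{\left(j \right)} = 1 \cdot 2 = 2$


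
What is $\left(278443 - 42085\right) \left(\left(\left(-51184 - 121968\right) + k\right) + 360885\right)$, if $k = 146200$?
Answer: $78927736014$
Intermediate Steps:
$\left(278443 - 42085\right) \left(\left(\left(-51184 - 121968\right) + k\right) + 360885\right) = \left(278443 - 42085\right) \left(\left(\left(-51184 - 121968\right) + 146200\right) + 360885\right) = 236358 \left(\left(-173152 + 146200\right) + 360885\right) = 236358 \left(-26952 + 360885\right) = 236358 \cdot 333933 = 78927736014$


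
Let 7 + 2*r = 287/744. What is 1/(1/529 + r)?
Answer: -787152/2601721 ≈ -0.30255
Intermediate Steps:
r = -4921/1488 (r = -7/2 + (287/744)/2 = -7/2 + (287*(1/744))/2 = -7/2 + (½)*(287/744) = -7/2 + 287/1488 = -4921/1488 ≈ -3.3071)
1/(1/529 + r) = 1/(1/529 - 4921/1488) = 1/(-2601721/787152) = -787152/2601721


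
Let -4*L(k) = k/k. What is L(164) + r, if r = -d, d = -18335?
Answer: 73339/4 ≈ 18335.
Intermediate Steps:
r = 18335 (r = -1*(-18335) = 18335)
L(k) = -¼ (L(k) = -k/(4*k) = -¼*1 = -¼)
L(164) + r = -¼ + 18335 = 73339/4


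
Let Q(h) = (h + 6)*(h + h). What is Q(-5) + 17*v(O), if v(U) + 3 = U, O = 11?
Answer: 126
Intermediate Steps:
v(U) = -3 + U
Q(h) = 2*h*(6 + h) (Q(h) = (6 + h)*(2*h) = 2*h*(6 + h))
Q(-5) + 17*v(O) = 2*(-5)*(6 - 5) + 17*(-3 + 11) = 2*(-5)*1 + 17*8 = -10 + 136 = 126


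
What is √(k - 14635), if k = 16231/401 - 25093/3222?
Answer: I*√2708438152736398/430674 ≈ 120.84*I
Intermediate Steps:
k = 42233989/1292022 (k = 16231*(1/401) - 25093*1/3222 = 16231/401 - 25093/3222 = 42233989/1292022 ≈ 32.688)
√(k - 14635) = √(42233989/1292022 - 14635) = √(-18866507981/1292022) = I*√2708438152736398/430674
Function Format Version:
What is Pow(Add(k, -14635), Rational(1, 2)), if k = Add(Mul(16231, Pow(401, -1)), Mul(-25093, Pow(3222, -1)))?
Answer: Mul(Rational(1, 430674), I, Pow(2708438152736398, Rational(1, 2))) ≈ Mul(120.84, I)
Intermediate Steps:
k = Rational(42233989, 1292022) (k = Add(Mul(16231, Rational(1, 401)), Mul(-25093, Rational(1, 3222))) = Add(Rational(16231, 401), Rational(-25093, 3222)) = Rational(42233989, 1292022) ≈ 32.688)
Pow(Add(k, -14635), Rational(1, 2)) = Pow(Add(Rational(42233989, 1292022), -14635), Rational(1, 2)) = Pow(Rational(-18866507981, 1292022), Rational(1, 2)) = Mul(Rational(1, 430674), I, Pow(2708438152736398, Rational(1, 2)))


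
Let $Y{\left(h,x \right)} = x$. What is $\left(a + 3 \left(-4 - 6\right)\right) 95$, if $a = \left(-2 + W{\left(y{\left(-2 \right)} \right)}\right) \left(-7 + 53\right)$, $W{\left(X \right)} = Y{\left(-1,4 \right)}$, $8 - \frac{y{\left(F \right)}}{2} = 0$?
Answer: $5890$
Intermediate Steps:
$y{\left(F \right)} = 16$ ($y{\left(F \right)} = 16 - 0 = 16 + 0 = 16$)
$W{\left(X \right)} = 4$
$a = 92$ ($a = \left(-2 + 4\right) \left(-7 + 53\right) = 2 \cdot 46 = 92$)
$\left(a + 3 \left(-4 - 6\right)\right) 95 = \left(92 + 3 \left(-4 - 6\right)\right) 95 = \left(92 + 3 \left(-10\right)\right) 95 = \left(92 - 30\right) 95 = 62 \cdot 95 = 5890$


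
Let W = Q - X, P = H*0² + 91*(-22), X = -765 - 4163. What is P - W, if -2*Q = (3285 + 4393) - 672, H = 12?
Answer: -3427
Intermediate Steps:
X = -4928
P = -2002 (P = 12*0² + 91*(-22) = 12*0 - 2002 = 0 - 2002 = -2002)
Q = -3503 (Q = -((3285 + 4393) - 672)/2 = -(7678 - 672)/2 = -½*7006 = -3503)
W = 1425 (W = -3503 - 1*(-4928) = -3503 + 4928 = 1425)
P - W = -2002 - 1*1425 = -2002 - 1425 = -3427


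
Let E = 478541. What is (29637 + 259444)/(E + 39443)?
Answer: 289081/517984 ≈ 0.55809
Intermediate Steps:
(29637 + 259444)/(E + 39443) = (29637 + 259444)/(478541 + 39443) = 289081/517984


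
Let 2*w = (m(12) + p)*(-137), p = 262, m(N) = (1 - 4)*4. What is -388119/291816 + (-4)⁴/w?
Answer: -2240414257/1665783000 ≈ -1.3450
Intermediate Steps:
m(N) = -12 (m(N) = -3*4 = -12)
w = -17125 (w = ((-12 + 262)*(-137))/2 = (250*(-137))/2 = (½)*(-34250) = -17125)
-388119/291816 + (-4)⁴/w = -388119/291816 + (-4)⁴/(-17125) = -388119*1/291816 + 256*(-1/17125) = -129373/97272 - 256/17125 = -2240414257/1665783000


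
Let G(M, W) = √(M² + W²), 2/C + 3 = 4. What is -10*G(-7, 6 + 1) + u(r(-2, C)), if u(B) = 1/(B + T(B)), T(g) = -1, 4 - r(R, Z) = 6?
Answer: -⅓ - 70*√2 ≈ -99.328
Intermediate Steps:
C = 2 (C = 2/(-3 + 4) = 2/1 = 2*1 = 2)
r(R, Z) = -2 (r(R, Z) = 4 - 1*6 = 4 - 6 = -2)
u(B) = 1/(-1 + B) (u(B) = 1/(B - 1) = 1/(-1 + B))
-10*G(-7, 6 + 1) + u(r(-2, C)) = -10*√((-7)² + (6 + 1)²) + 1/(-1 - 2) = -10*√(49 + 7²) + 1/(-3) = -10*√(49 + 49) - ⅓ = -70*√2 - ⅓ = -⅓ - 70*√2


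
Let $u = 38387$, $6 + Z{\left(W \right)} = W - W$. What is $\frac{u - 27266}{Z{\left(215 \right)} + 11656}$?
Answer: $\frac{11121}{11650} \approx 0.95459$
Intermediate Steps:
$Z{\left(W \right)} = -6$ ($Z{\left(W \right)} = -6 + \left(W - W\right) = -6 + 0 = -6$)
$\frac{u - 27266}{Z{\left(215 \right)} + 11656} = \frac{38387 - 27266}{-6 + 11656} = \frac{11121}{11650}$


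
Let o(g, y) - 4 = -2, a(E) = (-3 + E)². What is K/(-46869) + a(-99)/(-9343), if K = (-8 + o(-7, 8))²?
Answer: -162653808/145965689 ≈ -1.1143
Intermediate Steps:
o(g, y) = 2 (o(g, y) = 4 - 2 = 2)
K = 36 (K = (-8 + 2)² = (-6)² = 36)
K/(-46869) + a(-99)/(-9343) = 36/(-46869) + (-3 - 99)²/(-9343) = 36*(-1/46869) + (-102)²*(-1/9343) = -12/15623 + 10404*(-1/9343) = -12/15623 - 10404/9343 = -162653808/145965689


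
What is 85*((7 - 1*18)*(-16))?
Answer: 14960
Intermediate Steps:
85*((7 - 1*18)*(-16)) = 85*((7 - 18)*(-16)) = 85*(-11*(-16)) = 85*176 = 14960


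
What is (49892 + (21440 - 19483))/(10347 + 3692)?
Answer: 51849/14039 ≈ 3.6932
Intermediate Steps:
(49892 + (21440 - 19483))/(10347 + 3692) = (49892 + 1957)/14039 = 51849*(1/14039) = 51849/14039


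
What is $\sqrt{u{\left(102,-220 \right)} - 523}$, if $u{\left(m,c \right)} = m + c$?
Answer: $i \sqrt{641} \approx 25.318 i$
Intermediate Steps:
$u{\left(m,c \right)} = c + m$
$\sqrt{u{\left(102,-220 \right)} - 523} = \sqrt{\left(-220 + 102\right) - 523} = \sqrt{-118 - 523} = \sqrt{-641} = i \sqrt{641}$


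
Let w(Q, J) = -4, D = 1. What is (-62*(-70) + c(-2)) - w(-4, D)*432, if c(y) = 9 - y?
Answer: 6079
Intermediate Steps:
(-62*(-70) + c(-2)) - w(-4, D)*432 = (-62*(-70) + (9 - 1*(-2))) - (-4)*432 = (4340 + (9 + 2)) - 1*(-1728) = (4340 + 11) + 1728 = 4351 + 1728 = 6079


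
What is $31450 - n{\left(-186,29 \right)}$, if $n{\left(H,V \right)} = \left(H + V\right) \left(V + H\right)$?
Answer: $6801$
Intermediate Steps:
$n{\left(H,V \right)} = \left(H + V\right)^{2}$ ($n{\left(H,V \right)} = \left(H + V\right) \left(H + V\right) = \left(H + V\right)^{2}$)
$31450 - n{\left(-186,29 \right)} = 31450 - \left(-186 + 29\right)^{2} = 31450 - \left(-157\right)^{2} = 31450 - 24649 = 6801$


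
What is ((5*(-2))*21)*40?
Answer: -8400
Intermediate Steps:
((5*(-2))*21)*40 = -10*21*40 = -210*40 = -8400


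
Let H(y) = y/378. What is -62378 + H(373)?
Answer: -23578511/378 ≈ -62377.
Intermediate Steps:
H(y) = y/378 (H(y) = y*(1/378) = y/378)
-62378 + H(373) = -62378 + (1/378)*373 = -62378 + 373/378 = -23578511/378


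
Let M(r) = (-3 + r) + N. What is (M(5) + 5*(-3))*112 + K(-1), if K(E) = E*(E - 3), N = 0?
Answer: -1452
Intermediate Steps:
M(r) = -3 + r (M(r) = (-3 + r) + 0 = -3 + r)
K(E) = E*(-3 + E)
(M(5) + 5*(-3))*112 + K(-1) = ((-3 + 5) + 5*(-3))*112 - (-3 - 1) = (2 - 15)*112 - 1*(-4) = -13*112 + 4 = -1456 + 4 = -1452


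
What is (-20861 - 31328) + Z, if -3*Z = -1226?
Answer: -155341/3 ≈ -51780.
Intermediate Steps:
Z = 1226/3 (Z = -⅓*(-1226) = 1226/3 ≈ 408.67)
(-20861 - 31328) + Z = (-20861 - 31328) + 1226/3 = -52189 + 1226/3 = -155341/3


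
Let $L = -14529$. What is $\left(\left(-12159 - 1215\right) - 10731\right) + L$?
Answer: $-38634$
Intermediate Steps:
$\left(\left(-12159 - 1215\right) - 10731\right) + L = \left(\left(-12159 - 1215\right) - 10731\right) - 14529 = \left(-13374 - 10731\right) - 14529 = -24105 - 14529 = -38634$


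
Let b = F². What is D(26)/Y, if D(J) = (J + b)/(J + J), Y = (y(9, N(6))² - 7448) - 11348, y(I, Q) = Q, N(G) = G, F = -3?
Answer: -1/27872 ≈ -3.5878e-5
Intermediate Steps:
b = 9 (b = (-3)² = 9)
Y = -18760 (Y = (6² - 7448) - 11348 = (36 - 7448) - 11348 = -7412 - 11348 = -18760)
D(J) = (9 + J)/(2*J) (D(J) = (J + 9)/(J + J) = (9 + J)/((2*J)) = (9 + J)*(1/(2*J)) = (9 + J)/(2*J))
D(26)/Y = ((½)*(9 + 26)/26)/(-18760) = ((½)*(1/26)*35)*(-1/18760) = (35/52)*(-1/18760) = -1/27872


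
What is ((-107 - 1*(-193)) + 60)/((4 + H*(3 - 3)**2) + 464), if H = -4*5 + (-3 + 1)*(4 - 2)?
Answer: 73/234 ≈ 0.31197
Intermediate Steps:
H = -24 (H = -20 - 2*2 = -20 - 4 = -24)
((-107 - 1*(-193)) + 60)/((4 + H*(3 - 3)**2) + 464) = ((-107 - 1*(-193)) + 60)/((4 - 24*(3 - 3)**2) + 464) = ((-107 + 193) + 60)/((4 - 24*0**2) + 464) = (86 + 60)/((4 - 24*0) + 464) = 146/((4 + 0) + 464) = 146/(4 + 464) = 146/468 = 146*(1/468) = 73/234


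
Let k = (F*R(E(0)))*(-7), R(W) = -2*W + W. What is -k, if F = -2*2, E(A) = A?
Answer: 0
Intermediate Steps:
R(W) = -W
F = -4
k = 0 (k = -(-4)*0*(-7) = -4*0*(-7) = 0*(-7) = 0)
-k = -1*0 = 0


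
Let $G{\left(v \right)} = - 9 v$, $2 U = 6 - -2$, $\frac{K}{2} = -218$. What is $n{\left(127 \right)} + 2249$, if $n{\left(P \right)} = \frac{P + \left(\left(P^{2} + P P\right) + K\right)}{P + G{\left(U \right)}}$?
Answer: $\frac{236608}{91} \approx 2600.1$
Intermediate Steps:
$K = -436$ ($K = 2 \left(-218\right) = -436$)
$U = 4$ ($U = \frac{6 - -2}{2} = \frac{6 + 2}{2} = \frac{1}{2} \cdot 8 = 4$)
$n{\left(P \right)} = \frac{-436 + P + 2 P^{2}}{-36 + P}$ ($n{\left(P \right)} = \frac{P - \left(436 - P^{2} - P P\right)}{P - 36} = \frac{P + \left(\left(P^{2} + P^{2}\right) - 436\right)}{P - 36} = \frac{P + \left(2 P^{2} - 436\right)}{-36 + P} = \frac{P + \left(-436 + 2 P^{2}\right)}{-36 + P} = \frac{-436 + P + 2 P^{2}}{-36 + P}$)
$n{\left(127 \right)} + 2249 = \frac{-436 + 127 + 2 \cdot 127^{2}}{-36 + 127} + 2249 = \frac{-436 + 127 + 2 \cdot 16129}{91} + 2249 = \frac{-436 + 127 + 32258}{91} + 2249 = \frac{1}{91} \cdot 31949 + 2249 = \frac{31949}{91} + 2249 = \frac{236608}{91}$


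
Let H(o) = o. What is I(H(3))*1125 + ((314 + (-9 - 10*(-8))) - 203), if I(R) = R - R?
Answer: 182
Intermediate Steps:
I(R) = 0
I(H(3))*1125 + ((314 + (-9 - 10*(-8))) - 203) = 0*1125 + ((314 + (-9 - 10*(-8))) - 203) = 0 + ((314 + (-9 + 80)) - 203) = 0 + ((314 + 71) - 203) = 0 + (385 - 203) = 0 + 182 = 182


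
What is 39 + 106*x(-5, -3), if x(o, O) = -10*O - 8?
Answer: 2371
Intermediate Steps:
x(o, O) = -8 - 10*O
39 + 106*x(-5, -3) = 39 + 106*(-8 - 10*(-3)) = 39 + 106*(-8 + 30) = 39 + 106*22 = 39 + 2332 = 2371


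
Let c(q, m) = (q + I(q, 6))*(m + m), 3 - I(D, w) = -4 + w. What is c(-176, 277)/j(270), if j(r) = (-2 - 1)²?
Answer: -96950/9 ≈ -10772.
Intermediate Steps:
I(D, w) = 7 - w (I(D, w) = 3 - (-4 + w) = 3 + (4 - w) = 7 - w)
c(q, m) = 2*m*(1 + q) (c(q, m) = (q + (7 - 1*6))*(m + m) = (q + (7 - 6))*(2*m) = (q + 1)*(2*m) = (1 + q)*(2*m) = 2*m*(1 + q))
j(r) = 9 (j(r) = (-3)² = 9)
c(-176, 277)/j(270) = (2*277*(1 - 176))/9 = (2*277*(-175))*(⅑) = -96950*⅑ = -96950/9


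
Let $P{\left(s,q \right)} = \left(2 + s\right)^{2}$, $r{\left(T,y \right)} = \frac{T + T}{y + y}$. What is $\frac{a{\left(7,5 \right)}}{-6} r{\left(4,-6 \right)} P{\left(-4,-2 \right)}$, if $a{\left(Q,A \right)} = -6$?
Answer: $- \frac{8}{3} \approx -2.6667$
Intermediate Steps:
$r{\left(T,y \right)} = \frac{T}{y}$ ($r{\left(T,y \right)} = \frac{2 T}{2 y} = 2 T \frac{1}{2 y} = \frac{T}{y}$)
$\frac{a{\left(7,5 \right)}}{-6} r{\left(4,-6 \right)} P{\left(-4,-2 \right)} = - \frac{6}{-6} \frac{4}{-6} \left(2 - 4\right)^{2} = \left(-6\right) \left(- \frac{1}{6}\right) 4 \left(- \frac{1}{6}\right) \left(-2\right)^{2} = 1 \left(- \frac{2}{3}\right) 4 = \left(- \frac{2}{3}\right) 4 = - \frac{8}{3}$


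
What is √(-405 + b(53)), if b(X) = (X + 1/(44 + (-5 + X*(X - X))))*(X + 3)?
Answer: √3900507/39 ≈ 50.640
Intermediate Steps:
b(X) = (3 + X)*(1/39 + X) (b(X) = (X + 1/(44 + (-5 + X*0)))*(3 + X) = (X + 1/(44 + (-5 + 0)))*(3 + X) = (X + 1/(44 - 5))*(3 + X) = (X + 1/39)*(3 + X) = (1/39 + X)*(3 + X) = (3 + X)*(1/39 + X))
√(-405 + b(53)) = √(-405 + (1/13 + 53² + (118/39)*53)) = √(-405 + (1/13 + 2809 + 6254/39)) = √(-405 + 115808/39) = √(100013/39) = √3900507/39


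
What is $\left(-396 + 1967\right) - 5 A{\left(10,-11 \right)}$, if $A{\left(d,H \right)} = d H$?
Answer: $2121$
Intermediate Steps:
$A{\left(d,H \right)} = H d$
$\left(-396 + 1967\right) - 5 A{\left(10,-11 \right)} = \left(-396 + 1967\right) - 5 \left(\left(-11\right) 10\right) = 1571 - -550 = 1571 + 550 = 2121$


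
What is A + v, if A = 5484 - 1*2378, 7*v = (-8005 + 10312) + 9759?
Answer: 33808/7 ≈ 4829.7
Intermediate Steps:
v = 12066/7 (v = ((-8005 + 10312) + 9759)/7 = (2307 + 9759)/7 = (⅐)*12066 = 12066/7 ≈ 1723.7)
A = 3106 (A = 5484 - 2378 = 3106)
A + v = 3106 + 12066/7 = 33808/7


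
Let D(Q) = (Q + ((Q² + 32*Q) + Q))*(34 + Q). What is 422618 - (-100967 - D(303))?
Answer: 34934992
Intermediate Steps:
D(Q) = (34 + Q)*(Q² + 34*Q) (D(Q) = (Q + (Q² + 33*Q))*(34 + Q) = (Q² + 34*Q)*(34 + Q) = (34 + Q)*(Q² + 34*Q))
422618 - (-100967 - D(303)) = 422618 - (-100967 - 303*(1156 + 303² + 68*303)) = 422618 - (-100967 - 303*(1156 + 91809 + 20604)) = 422618 - (-100967 - 303*113569) = 422618 - (-100967 - 1*34411407) = 422618 - (-100967 - 34411407) = 422618 - 1*(-34512374) = 422618 + 34512374 = 34934992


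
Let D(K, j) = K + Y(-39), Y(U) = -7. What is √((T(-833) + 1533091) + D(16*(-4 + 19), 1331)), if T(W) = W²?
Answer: √2227213 ≈ 1492.4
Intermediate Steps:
D(K, j) = -7 + K (D(K, j) = K - 7 = -7 + K)
√((T(-833) + 1533091) + D(16*(-4 + 19), 1331)) = √(((-833)² + 1533091) + (-7 + 16*(-4 + 19))) = √((693889 + 1533091) + (-7 + 16*15)) = √(2226980 + (-7 + 240)) = √(2226980 + 233) = √2227213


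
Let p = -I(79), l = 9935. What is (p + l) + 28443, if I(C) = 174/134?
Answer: 2571239/67 ≈ 38377.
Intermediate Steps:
I(C) = 87/67 (I(C) = 174*(1/134) = 87/67)
p = -87/67 (p = -1*87/67 = -87/67 ≈ -1.2985)
(p + l) + 28443 = (-87/67 + 9935) + 28443 = 665558/67 + 28443 = 2571239/67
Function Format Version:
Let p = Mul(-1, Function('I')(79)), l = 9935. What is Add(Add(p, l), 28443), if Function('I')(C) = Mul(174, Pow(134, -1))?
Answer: Rational(2571239, 67) ≈ 38377.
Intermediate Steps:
Function('I')(C) = Rational(87, 67) (Function('I')(C) = Mul(174, Rational(1, 134)) = Rational(87, 67))
p = Rational(-87, 67) (p = Mul(-1, Rational(87, 67)) = Rational(-87, 67) ≈ -1.2985)
Add(Add(p, l), 28443) = Add(Add(Rational(-87, 67), 9935), 28443) = Add(Rational(665558, 67), 28443) = Rational(2571239, 67)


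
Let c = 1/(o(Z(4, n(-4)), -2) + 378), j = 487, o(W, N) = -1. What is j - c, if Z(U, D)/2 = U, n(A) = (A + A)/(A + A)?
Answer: 183598/377 ≈ 487.00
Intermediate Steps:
n(A) = 1 (n(A) = (2*A)/((2*A)) = (2*A)*(1/(2*A)) = 1)
Z(U, D) = 2*U
c = 1/377 (c = 1/(-1 + 378) = 1/377 ≈ 0.0026525)
j - c = 487 - 1*1/377 = 487 - 1/377 = 183598/377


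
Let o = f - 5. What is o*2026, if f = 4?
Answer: -2026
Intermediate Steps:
o = -1 (o = 4 - 5 = -1)
o*2026 = -1*2026 = -2026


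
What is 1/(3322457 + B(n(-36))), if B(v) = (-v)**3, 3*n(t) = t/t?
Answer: 27/89706338 ≈ 3.0098e-7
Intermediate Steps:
n(t) = 1/3 (n(t) = (t/t)/3 = (1/3)*1 = 1/3)
B(v) = -v**3
1/(3322457 + B(n(-36))) = 1/(3322457 - (1/3)**3) = 1/(3322457 - 1*1/27) = 1/(3322457 - 1/27) = 1/(89706338/27) = 27/89706338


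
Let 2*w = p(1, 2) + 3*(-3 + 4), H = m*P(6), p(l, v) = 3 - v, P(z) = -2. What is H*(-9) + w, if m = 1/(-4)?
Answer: -5/2 ≈ -2.5000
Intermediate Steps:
m = -¼ ≈ -0.25000
H = ½ (H = -¼*(-2) = ½ ≈ 0.50000)
w = 2 (w = ((3 - 1*2) + 3*(-3 + 4))/2 = ((3 - 2) + 3*1)/2 = (1 + 3)/2 = (½)*4 = 2)
H*(-9) + w = (½)*(-9) + 2 = -9/2 + 2 = -5/2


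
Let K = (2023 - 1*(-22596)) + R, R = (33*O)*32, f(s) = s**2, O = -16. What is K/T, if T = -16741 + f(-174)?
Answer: 7723/13535 ≈ 0.57059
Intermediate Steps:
T = 13535 (T = -16741 + (-174)**2 = -16741 + 30276 = 13535)
R = -16896 (R = (33*(-16))*32 = -528*32 = -16896)
K = 7723 (K = (2023 - 1*(-22596)) - 16896 = (2023 + 22596) - 16896 = 24619 - 16896 = 7723)
K/T = 7723/13535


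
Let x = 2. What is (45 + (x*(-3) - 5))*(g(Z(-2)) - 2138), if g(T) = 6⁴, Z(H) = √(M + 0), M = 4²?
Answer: -28628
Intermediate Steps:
M = 16
Z(H) = 4 (Z(H) = √(16 + 0) = √16 = 4)
g(T) = 1296
(45 + (x*(-3) - 5))*(g(Z(-2)) - 2138) = (45 + (2*(-3) - 5))*(1296 - 2138) = (45 + (-6 - 5))*(-842) = (45 - 11)*(-842) = 34*(-842) = -28628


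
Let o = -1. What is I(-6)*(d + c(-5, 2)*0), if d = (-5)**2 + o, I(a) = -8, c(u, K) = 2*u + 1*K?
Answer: -192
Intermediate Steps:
c(u, K) = K + 2*u (c(u, K) = 2*u + K = K + 2*u)
d = 24 (d = (-5)**2 - 1 = 25 - 1 = 24)
I(-6)*(d + c(-5, 2)*0) = -8*(24 + (2 + 2*(-5))*0) = -8*(24 + (2 - 10)*0) = -8*(24 - 8*0) = -8*(24 + 0) = -8*24 = -192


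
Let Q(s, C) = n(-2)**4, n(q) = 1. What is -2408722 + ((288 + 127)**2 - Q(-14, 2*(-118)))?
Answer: -2236498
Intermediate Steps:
Q(s, C) = 1 (Q(s, C) = 1**4 = 1)
-2408722 + ((288 + 127)**2 - Q(-14, 2*(-118))) = -2408722 + ((288 + 127)**2 - 1*1) = -2408722 + (415**2 - 1) = -2408722 + (172225 - 1) = -2408722 + 172224 = -2236498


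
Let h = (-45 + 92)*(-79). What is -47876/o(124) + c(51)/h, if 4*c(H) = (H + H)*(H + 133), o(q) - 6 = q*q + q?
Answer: -125258870/28786889 ≈ -4.3512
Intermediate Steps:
o(q) = 6 + q + q² (o(q) = 6 + (q*q + q) = 6 + (q² + q) = 6 + (q + q²) = 6 + q + q²)
c(H) = H*(133 + H)/2 (c(H) = ((H + H)*(H + 133))/4 = ((2*H)*(133 + H))/4 = (2*H*(133 + H))/4 = H*(133 + H)/2)
h = -3713 (h = 47*(-79) = -3713)
-47876/o(124) + c(51)/h = -47876/(6 + 124 + 124²) + ((½)*51*(133 + 51))/(-3713) = -47876/(6 + 124 + 15376) + ((½)*51*184)*(-1/3713) = -47876/15506 + 4692*(-1/3713) = -47876*1/15506 - 4692/3713 = -23938/7753 - 4692/3713 = -125258870/28786889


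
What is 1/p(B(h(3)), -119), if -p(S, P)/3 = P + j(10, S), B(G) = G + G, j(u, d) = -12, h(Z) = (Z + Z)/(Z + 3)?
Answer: 1/393 ≈ 0.0025445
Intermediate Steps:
h(Z) = 2*Z/(3 + Z) (h(Z) = (2*Z)/(3 + Z) = 2*Z/(3 + Z))
B(G) = 2*G
p(S, P) = 36 - 3*P (p(S, P) = -3*(P - 12) = -3*(-12 + P) = 36 - 3*P)
1/p(B(h(3)), -119) = 1/(36 - 3*(-119)) = 1/(36 + 357) = 1/393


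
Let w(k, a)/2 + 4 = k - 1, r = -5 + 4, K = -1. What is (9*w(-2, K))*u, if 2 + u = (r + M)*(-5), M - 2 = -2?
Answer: -378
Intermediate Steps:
M = 0 (M = 2 - 2 = 0)
r = -1
w(k, a) = -10 + 2*k (w(k, a) = -8 + 2*(k - 1) = -8 + 2*(-1 + k) = -8 + (-2 + 2*k) = -10 + 2*k)
u = 3 (u = -2 + (-1 + 0)*(-5) = -2 - 1*(-5) = -2 + 5 = 3)
(9*w(-2, K))*u = (9*(-10 + 2*(-2)))*3 = (9*(-10 - 4))*3 = (9*(-14))*3 = -126*3 = -378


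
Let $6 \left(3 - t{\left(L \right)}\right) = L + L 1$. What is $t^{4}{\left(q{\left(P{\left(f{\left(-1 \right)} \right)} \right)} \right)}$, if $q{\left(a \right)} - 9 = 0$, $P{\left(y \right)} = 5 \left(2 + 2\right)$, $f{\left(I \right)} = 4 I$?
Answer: $0$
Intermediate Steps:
$P{\left(y \right)} = 20$ ($P{\left(y \right)} = 5 \cdot 4 = 20$)
$q{\left(a \right)} = 9$ ($q{\left(a \right)} = 9 + 0 = 9$)
$t{\left(L \right)} = 3 - \frac{L}{3}$ ($t{\left(L \right)} = 3 - \frac{L + L 1}{6} = 3 - \frac{L + L}{6} = 3 - \frac{2 L}{6} = 3 - \frac{L}{3}$)
$t^{4}{\left(q{\left(P{\left(f{\left(-1 \right)} \right)} \right)} \right)} = \left(3 - 3\right)^{4} = 0^{4} = 0$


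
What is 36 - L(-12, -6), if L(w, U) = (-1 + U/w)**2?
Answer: 143/4 ≈ 35.750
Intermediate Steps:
36 - L(-12, -6) = 36 - (-6 - 1*(-12))**2/(-12)**2 = 36 - (-6 + 12)**2/144 = 36 - 6**2/144 = 36 - 36/144 = 36 - 1*1/4 = 36 - 1/4 = 143/4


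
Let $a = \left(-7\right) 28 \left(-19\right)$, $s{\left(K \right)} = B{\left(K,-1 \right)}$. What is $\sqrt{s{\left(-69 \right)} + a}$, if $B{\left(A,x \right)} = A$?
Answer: $\sqrt{3655} \approx 60.457$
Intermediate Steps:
$s{\left(K \right)} = K$
$a = 3724$ ($a = \left(-196\right) \left(-19\right) = 3724$)
$\sqrt{s{\left(-69 \right)} + a} = \sqrt{-69 + 3724} = \sqrt{3655}$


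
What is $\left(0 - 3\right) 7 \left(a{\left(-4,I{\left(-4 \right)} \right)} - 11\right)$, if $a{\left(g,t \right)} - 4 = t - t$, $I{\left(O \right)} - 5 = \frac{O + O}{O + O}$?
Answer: $147$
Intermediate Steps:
$I{\left(O \right)} = 6$ ($I{\left(O \right)} = 5 + \frac{O + O}{O + O} = 5 + \frac{2 O}{2 O} = 5 + 2 O \frac{1}{2 O} = 5 + 1 = 6$)
$a{\left(g,t \right)} = 4$ ($a{\left(g,t \right)} = 4 + \left(t - t\right) = 4 + 0 = 4$)
$\left(0 - 3\right) 7 \left(a{\left(-4,I{\left(-4 \right)} \right)} - 11\right) = \left(0 - 3\right) 7 \left(4 - 11\right) = \left(-3\right) 7 \left(4 - 11\right) = \left(-21\right) \left(-7\right) = 147$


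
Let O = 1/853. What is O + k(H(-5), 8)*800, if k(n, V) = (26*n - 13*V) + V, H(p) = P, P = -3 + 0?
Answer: -118737599/853 ≈ -1.3920e+5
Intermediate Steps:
O = 1/853 ≈ 0.0011723
P = -3
H(p) = -3
k(n, V) = -12*V + 26*n (k(n, V) = (-13*V + 26*n) + V = -12*V + 26*n)
O + k(H(-5), 8)*800 = 1/853 + (-12*8 + 26*(-3))*800 = 1/853 + (-96 - 78)*800 = 1/853 - 174*800 = 1/853 - 139200 = -118737599/853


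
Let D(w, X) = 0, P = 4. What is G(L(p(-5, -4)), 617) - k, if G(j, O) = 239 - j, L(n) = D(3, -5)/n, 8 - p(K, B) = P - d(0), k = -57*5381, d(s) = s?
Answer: 306956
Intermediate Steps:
k = -306717
p(K, B) = 4 (p(K, B) = 8 - (4 - 1*0) = 8 - (4 + 0) = 8 - 1*4 = 8 - 4 = 4)
L(n) = 0 (L(n) = 0/n = 0)
G(L(p(-5, -4)), 617) - k = (239 - 1*0) - 1*(-306717) = (239 + 0) + 306717 = 239 + 306717 = 306956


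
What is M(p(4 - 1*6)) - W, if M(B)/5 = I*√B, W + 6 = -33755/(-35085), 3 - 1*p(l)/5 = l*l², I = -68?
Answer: 35351/7017 - 340*√55 ≈ -2516.5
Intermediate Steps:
p(l) = 15 - 5*l³ (p(l) = 15 - 5*l*l² = 15 - 5*l³)
W = -35351/7017 (W = -6 - 33755/(-35085) = -6 - 33755*(-1/35085) = -6 + 6751/7017 = -35351/7017 ≈ -5.0379)
M(B) = -340*√B (M(B) = 5*(-68*√B) = -340*√B)
M(p(4 - 1*6)) - W = -340*√(15 - 5*(4 - 1*6)³) - 1*(-35351/7017) = -340*√(15 - 5*(4 - 6)³) + 35351/7017 = -340*√(15 - 5*(-2)³) + 35351/7017 = -340*√(15 - 5*(-8)) + 35351/7017 = -340*√(15 + 40) + 35351/7017 = -340*√55 + 35351/7017 = 35351/7017 - 340*√55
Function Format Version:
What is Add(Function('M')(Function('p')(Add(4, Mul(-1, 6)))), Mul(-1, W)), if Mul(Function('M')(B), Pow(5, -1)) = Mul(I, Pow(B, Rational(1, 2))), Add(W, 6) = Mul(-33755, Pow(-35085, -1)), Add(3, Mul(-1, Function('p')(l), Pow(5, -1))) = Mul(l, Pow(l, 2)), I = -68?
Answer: Add(Rational(35351, 7017), Mul(-340, Pow(55, Rational(1, 2)))) ≈ -2516.5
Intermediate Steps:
Function('p')(l) = Add(15, Mul(-5, Pow(l, 3))) (Function('p')(l) = Add(15, Mul(-5, Mul(l, Pow(l, 2)))) = Add(15, Mul(-5, Pow(l, 3))))
W = Rational(-35351, 7017) (W = Add(-6, Mul(-33755, Pow(-35085, -1))) = Add(-6, Mul(-33755, Rational(-1, 35085))) = Add(-6, Rational(6751, 7017)) = Rational(-35351, 7017) ≈ -5.0379)
Function('M')(B) = Mul(-340, Pow(B, Rational(1, 2))) (Function('M')(B) = Mul(5, Mul(-68, Pow(B, Rational(1, 2)))) = Mul(-340, Pow(B, Rational(1, 2))))
Add(Function('M')(Function('p')(Add(4, Mul(-1, 6)))), Mul(-1, W)) = Add(Mul(-340, Pow(Add(15, Mul(-5, Pow(Add(4, Mul(-1, 6)), 3))), Rational(1, 2))), Mul(-1, Rational(-35351, 7017))) = Add(Mul(-340, Pow(Add(15, Mul(-5, Pow(Add(4, -6), 3))), Rational(1, 2))), Rational(35351, 7017)) = Add(Mul(-340, Pow(Add(15, Mul(-5, Pow(-2, 3))), Rational(1, 2))), Rational(35351, 7017)) = Add(Mul(-340, Pow(Add(15, Mul(-5, -8)), Rational(1, 2))), Rational(35351, 7017)) = Add(Mul(-340, Pow(Add(15, 40), Rational(1, 2))), Rational(35351, 7017)) = Add(Mul(-340, Pow(55, Rational(1, 2))), Rational(35351, 7017)) = Add(Rational(35351, 7017), Mul(-340, Pow(55, Rational(1, 2))))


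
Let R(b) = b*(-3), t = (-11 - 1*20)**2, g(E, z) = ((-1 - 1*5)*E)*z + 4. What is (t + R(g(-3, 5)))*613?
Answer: 416227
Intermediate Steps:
g(E, z) = 4 - 6*E*z (g(E, z) = ((-1 - 5)*E)*z + 4 = (-6*E)*z + 4 = -6*E*z + 4 = 4 - 6*E*z)
t = 961 (t = (-11 - 20)**2 = (-31)**2 = 961)
R(b) = -3*b
(t + R(g(-3, 5)))*613 = (961 - 3*(4 - 6*(-3)*5))*613 = (961 - 3*(4 + 90))*613 = (961 - 3*94)*613 = (961 - 282)*613 = 679*613 = 416227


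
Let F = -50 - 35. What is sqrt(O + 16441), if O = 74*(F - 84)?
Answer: sqrt(3935) ≈ 62.730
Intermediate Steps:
F = -85
O = -12506 (O = 74*(-85 - 84) = 74*(-169) = -12506)
sqrt(O + 16441) = sqrt(-12506 + 16441) = sqrt(3935)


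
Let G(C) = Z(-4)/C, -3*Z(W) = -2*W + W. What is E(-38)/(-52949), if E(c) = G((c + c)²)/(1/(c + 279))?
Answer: 241/229375068 ≈ 1.0507e-6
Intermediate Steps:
Z(W) = W/3 (Z(W) = -(-2*W + W)/3 = -(-1)*W/3 = W/3)
G(C) = -4/(3*C) (G(C) = ((⅓)*(-4))/C = -4/(3*C))
E(c) = -(279 + c)/(3*c²) (E(c) = (-4/(3*(c + c)²))/(1/(c + 279)) = (-4*1/(4*c²)/3)/(1/(279 + c)) = (-4*1/(4*c²)/3)*(279 + c) = (-1/(3*c²))*(279 + c) = -(279 + c)/(3*c²))
E(-38)/(-52949) = ((⅓)*(-279 - 1*(-38))/(-38)²)/(-52949) = ((⅓)*(1/1444)*(-279 + 38))*(-1/52949) = ((⅓)*(1/1444)*(-241))*(-1/52949) = -241/4332*(-1/52949) = 241/229375068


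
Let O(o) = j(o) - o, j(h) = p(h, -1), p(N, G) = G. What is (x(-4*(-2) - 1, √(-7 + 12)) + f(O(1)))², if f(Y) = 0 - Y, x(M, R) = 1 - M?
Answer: 16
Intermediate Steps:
j(h) = -1
O(o) = -1 - o
f(Y) = -Y
(x(-4*(-2) - 1, √(-7 + 12)) + f(O(1)))² = ((1 - (-4*(-2) - 1)) - (-1 - 1*1))² = ((1 - (8 - 1)) - (-1 - 1))² = ((1 - 1*7) - 1*(-2))² = ((1 - 7) + 2)² = (-6 + 2)² = (-4)² = 16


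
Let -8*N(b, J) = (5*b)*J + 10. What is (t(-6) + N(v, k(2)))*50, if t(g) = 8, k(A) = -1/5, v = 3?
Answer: 1425/4 ≈ 356.25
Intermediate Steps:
k(A) = -⅕ (k(A) = -1*⅕ = -⅕)
N(b, J) = -5/4 - 5*J*b/8 (N(b, J) = -((5*b)*J + 10)/8 = -(5*J*b + 10)/8 = -(10 + 5*J*b)/8 = -5/4 - 5*J*b/8)
(t(-6) + N(v, k(2)))*50 = (8 + (-5/4 - 5/8*(-⅕)*3))*50 = (8 + (-5/4 + 3/8))*50 = (8 - 7/8)*50 = (57/8)*50 = 1425/4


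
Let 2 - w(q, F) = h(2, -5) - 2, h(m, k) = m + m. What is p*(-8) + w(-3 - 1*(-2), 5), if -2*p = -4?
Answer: -16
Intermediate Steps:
h(m, k) = 2*m
w(q, F) = 0 (w(q, F) = 2 - (2*2 - 2) = 2 - (4 - 2) = 2 - 1*2 = 2 - 2 = 0)
p = 2 (p = -½*(-4) = 2)
p*(-8) + w(-3 - 1*(-2), 5) = 2*(-8) + 0 = -16 + 0 = -16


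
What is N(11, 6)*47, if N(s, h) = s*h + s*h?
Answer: 6204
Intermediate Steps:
N(s, h) = 2*h*s (N(s, h) = h*s + h*s = 2*h*s)
N(11, 6)*47 = (2*6*11)*47 = 132*47 = 6204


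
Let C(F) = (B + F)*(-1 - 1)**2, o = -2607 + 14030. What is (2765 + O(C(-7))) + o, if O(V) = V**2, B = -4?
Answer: 16124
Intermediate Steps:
o = 11423
C(F) = -16 + 4*F (C(F) = (-4 + F)*(-1 - 1)**2 = (-4 + F)*(-2)**2 = (-4 + F)*4 = -16 + 4*F)
(2765 + O(C(-7))) + o = (2765 + (-16 + 4*(-7))**2) + 11423 = (2765 + (-16 - 28)**2) + 11423 = (2765 + (-44)**2) + 11423 = (2765 + 1936) + 11423 = 4701 + 11423 = 16124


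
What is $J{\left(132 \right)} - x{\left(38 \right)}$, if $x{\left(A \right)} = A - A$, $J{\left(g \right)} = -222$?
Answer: $-222$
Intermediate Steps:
$x{\left(A \right)} = 0$
$J{\left(132 \right)} - x{\left(38 \right)} = -222 - 0 = -222 + 0 = -222$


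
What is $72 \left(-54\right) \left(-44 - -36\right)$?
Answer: $31104$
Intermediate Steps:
$72 \left(-54\right) \left(-44 - -36\right) = - 3888 \left(-44 + 36\right) = \left(-3888\right) \left(-8\right) = 31104$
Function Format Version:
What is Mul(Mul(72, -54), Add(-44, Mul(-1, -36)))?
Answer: 31104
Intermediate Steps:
Mul(Mul(72, -54), Add(-44, Mul(-1, -36))) = Mul(-3888, Add(-44, 36)) = Mul(-3888, -8) = 31104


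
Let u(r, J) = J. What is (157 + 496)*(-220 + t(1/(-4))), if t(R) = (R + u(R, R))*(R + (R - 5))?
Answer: -567457/4 ≈ -1.4186e+5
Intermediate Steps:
t(R) = 2*R*(-5 + 2*R) (t(R) = (R + R)*(R + (R - 5)) = (2*R)*(R + (-5 + R)) = (2*R)*(-5 + 2*R) = 2*R*(-5 + 2*R))
(157 + 496)*(-220 + t(1/(-4))) = (157 + 496)*(-220 + 2*(-5 + 2/(-4))/(-4)) = 653*(-220 + 2*(-¼)*(-5 + 2*(-¼))) = 653*(-220 + 2*(-¼)*(-5 - ½)) = 653*(-220 + 2*(-¼)*(-11/2)) = 653*(-220 + 11/4) = 653*(-869/4) = -567457/4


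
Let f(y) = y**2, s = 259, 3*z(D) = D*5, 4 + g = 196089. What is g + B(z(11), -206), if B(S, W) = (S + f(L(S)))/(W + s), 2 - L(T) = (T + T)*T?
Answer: 878179414/4293 ≈ 2.0456e+5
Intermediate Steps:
g = 196085 (g = -4 + 196089 = 196085)
z(D) = 5*D/3 (z(D) = (D*5)/3 = (5*D)/3 = 5*D/3)
L(T) = 2 - 2*T**2 (L(T) = 2 - (T + T)*T = 2 - 2*T*T = 2 - 2*T**2)
B(S, W) = (S + (2 - 2*S**2)**2)/(259 + W) (B(S, W) = (S + (2 - 2*S**2)**2)/(W + 259) = (S + (2 - 2*S**2)**2)/(259 + W))
g + B(z(11), -206) = 196085 + ((5/3)*11 + 4*(-1 + ((5/3)*11)**2)**2)/(259 - 206) = 196085 + (55/3 + 4*(-1 + (55/3)**2)**2)/53 = 196085 + (55/3 + 4*(-1 + 3025/9)**2)/53 = 196085 + (55/3 + 4*(3016/9)**2)/53 = 196085 + (55/3 + 4*(9096256/81))/53 = 196085 + (55/3 + 36385024/81)/53 = 196085 + (1/53)*(36386509/81) = 196085 + 36386509/4293 = 878179414/4293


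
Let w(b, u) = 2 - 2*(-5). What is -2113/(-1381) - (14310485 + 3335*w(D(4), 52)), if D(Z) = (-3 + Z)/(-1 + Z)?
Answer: -19818045292/1381 ≈ -1.4350e+7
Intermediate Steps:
D(Z) = (-3 + Z)/(-1 + Z)
w(b, u) = 12 (w(b, u) = 2 + 10 = 12)
-2113/(-1381) - (14310485 + 3335*w(D(4), 52)) = -2113/(-1381) - 3335/(1/(12 + 4291)) = -2113*(-1/1381) - 3335/(1/4303) = 2113/1381 - 3335/1/4303 = 2113/1381 - 3335*4303 = 2113/1381 - 14350505 = -19818045292/1381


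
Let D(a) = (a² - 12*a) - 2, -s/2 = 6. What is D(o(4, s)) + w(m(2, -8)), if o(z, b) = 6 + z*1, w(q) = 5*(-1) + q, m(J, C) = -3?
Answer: -30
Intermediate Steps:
w(q) = -5 + q
s = -12 (s = -2*6 = -12)
o(z, b) = 6 + z
D(a) = -2 + a² - 12*a
D(o(4, s)) + w(m(2, -8)) = (-2 + (6 + 4)² - 12*(6 + 4)) + (-5 - 3) = (-2 + 10² - 12*10) - 8 = (-2 + 100 - 120) - 8 = -22 - 8 = -30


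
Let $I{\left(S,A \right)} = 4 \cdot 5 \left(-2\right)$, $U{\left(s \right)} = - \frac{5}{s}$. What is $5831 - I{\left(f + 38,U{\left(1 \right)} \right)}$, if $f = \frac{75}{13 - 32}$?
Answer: $5871$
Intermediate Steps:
$f = - \frac{75}{19}$ ($f = \frac{75}{13 - 32} = \frac{75}{-19} = 75 \left(- \frac{1}{19}\right) = - \frac{75}{19} \approx -3.9474$)
$I{\left(S,A \right)} = -40$ ($I{\left(S,A \right)} = 20 \left(-2\right) = -40$)
$5831 - I{\left(f + 38,U{\left(1 \right)} \right)} = 5831 - -40 = 5831 + 40 = 5871$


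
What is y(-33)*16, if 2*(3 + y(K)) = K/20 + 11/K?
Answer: -958/15 ≈ -63.867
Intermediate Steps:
y(K) = -3 + K/40 + 11/(2*K) (y(K) = -3 + (K/20 + 11/K)/2 = -3 + (11/K + K/20)/2 = -3 + (K/40 + 11/(2*K)) = -3 + K/40 + 11/(2*K))
y(-33)*16 = ((1/40)*(220 - 33*(-120 - 33))/(-33))*16 = ((1/40)*(-1/33)*(220 - 33*(-153)))*16 = ((1/40)*(-1/33)*(220 + 5049))*16 = ((1/40)*(-1/33)*5269)*16 = -479/120*16 = -958/15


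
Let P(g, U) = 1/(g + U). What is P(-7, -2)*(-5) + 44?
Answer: 401/9 ≈ 44.556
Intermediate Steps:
P(g, U) = 1/(U + g)
P(-7, -2)*(-5) + 44 = -5/(-2 - 7) + 44 = -5/(-9) + 44 = -1/9*(-5) + 44 = 5/9 + 44 = 401/9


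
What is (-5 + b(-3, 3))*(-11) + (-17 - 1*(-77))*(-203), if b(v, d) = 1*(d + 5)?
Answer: -12213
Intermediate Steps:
b(v, d) = 5 + d (b(v, d) = 1*(5 + d) = 5 + d)
(-5 + b(-3, 3))*(-11) + (-17 - 1*(-77))*(-203) = (-5 + (5 + 3))*(-11) + (-17 - 1*(-77))*(-203) = (-5 + 8)*(-11) + (-17 + 77)*(-203) = 3*(-11) + 60*(-203) = -33 - 12180 = -12213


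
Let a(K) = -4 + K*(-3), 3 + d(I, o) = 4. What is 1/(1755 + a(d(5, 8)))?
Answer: 1/1748 ≈ 0.00057208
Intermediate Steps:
d(I, o) = 1 (d(I, o) = -3 + 4 = 1)
a(K) = -4 - 3*K
1/(1755 + a(d(5, 8))) = 1/(1755 + (-4 - 3*1)) = 1/(1755 + (-4 - 3)) = 1/(1755 - 7) = 1/1748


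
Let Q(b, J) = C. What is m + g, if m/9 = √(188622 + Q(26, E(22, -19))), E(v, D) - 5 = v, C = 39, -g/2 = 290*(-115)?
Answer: 66700 + 9*√188661 ≈ 70609.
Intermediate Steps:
g = 66700 (g = -580*(-115) = -2*(-33350) = 66700)
E(v, D) = 5 + v
Q(b, J) = 39
m = 9*√188661 (m = 9*√(188622 + 39) = 9*√188661 ≈ 3909.2)
m + g = 9*√188661 + 66700 = 66700 + 9*√188661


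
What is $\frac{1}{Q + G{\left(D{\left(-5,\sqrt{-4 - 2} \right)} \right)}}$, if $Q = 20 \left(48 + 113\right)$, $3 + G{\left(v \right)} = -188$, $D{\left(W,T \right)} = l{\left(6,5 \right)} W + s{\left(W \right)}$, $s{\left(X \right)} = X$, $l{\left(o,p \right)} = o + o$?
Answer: $\frac{1}{3029} \approx 0.00033014$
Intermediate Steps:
$l{\left(o,p \right)} = 2 o$
$D{\left(W,T \right)} = 13 W$ ($D{\left(W,T \right)} = 2 \cdot 6 W + W = 12 W + W = 13 W$)
$G{\left(v \right)} = -191$ ($G{\left(v \right)} = -3 - 188 = -191$)
$Q = 3220$ ($Q = 20 \cdot 161 = 3220$)
$\frac{1}{Q + G{\left(D{\left(-5,\sqrt{-4 - 2} \right)} \right)}} = \frac{1}{3220 - 191} = \frac{1}{3029}$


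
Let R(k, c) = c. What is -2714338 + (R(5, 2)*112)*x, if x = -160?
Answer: -2750178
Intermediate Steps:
-2714338 + (R(5, 2)*112)*x = -2714338 + (2*112)*(-160) = -2714338 + 224*(-160) = -2714338 - 35840 = -2750178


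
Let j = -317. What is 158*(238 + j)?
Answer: -12482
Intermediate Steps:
158*(238 + j) = 158*(238 - 317) = 158*(-79) = -12482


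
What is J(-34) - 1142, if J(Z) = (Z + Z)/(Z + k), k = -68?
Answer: -3424/3 ≈ -1141.3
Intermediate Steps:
J(Z) = 2*Z/(-68 + Z) (J(Z) = (Z + Z)/(Z - 68) = (2*Z)/(-68 + Z) = 2*Z/(-68 + Z))
J(-34) - 1142 = 2*(-34)/(-68 - 34) - 1142 = 2*(-34)/(-102) - 1142 = 2*(-34)*(-1/102) - 1142 = ⅔ - 1142 = -3424/3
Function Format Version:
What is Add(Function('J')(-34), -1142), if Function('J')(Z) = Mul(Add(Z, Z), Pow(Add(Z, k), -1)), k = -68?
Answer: Rational(-3424, 3) ≈ -1141.3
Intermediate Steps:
Function('J')(Z) = Mul(2, Z, Pow(Add(-68, Z), -1)) (Function('J')(Z) = Mul(Add(Z, Z), Pow(Add(Z, -68), -1)) = Mul(Mul(2, Z), Pow(Add(-68, Z), -1)) = Mul(2, Z, Pow(Add(-68, Z), -1)))
Add(Function('J')(-34), -1142) = Add(Mul(2, -34, Pow(Add(-68, -34), -1)), -1142) = Add(Mul(2, -34, Pow(-102, -1)), -1142) = Add(Mul(2, -34, Rational(-1, 102)), -1142) = Add(Rational(2, 3), -1142) = Rational(-3424, 3)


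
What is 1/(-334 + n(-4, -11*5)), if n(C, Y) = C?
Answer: -1/338 ≈ -0.0029586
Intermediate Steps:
1/(-334 + n(-4, -11*5)) = 1/(-334 - 4) = 1/(-338) = -1/338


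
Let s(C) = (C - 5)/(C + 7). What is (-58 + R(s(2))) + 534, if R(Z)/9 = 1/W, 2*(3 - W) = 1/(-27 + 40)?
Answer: 36886/77 ≈ 479.04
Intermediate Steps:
W = 77/26 (W = 3 - 1/(2*(-27 + 40)) = 3 - 1/2/13 = 3 - 1/2*1/13 = 3 - 1/26 = 77/26 ≈ 2.9615)
s(C) = (-5 + C)/(7 + C)
R(Z) = 234/77 (R(Z) = 9/(77/26) = 9*(26/77) = 234/77)
(-58 + R(s(2))) + 534 = (-58 + 234/77) + 534 = -4232/77 + 534 = 36886/77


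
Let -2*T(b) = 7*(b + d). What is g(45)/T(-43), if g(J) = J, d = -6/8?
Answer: 72/245 ≈ 0.29388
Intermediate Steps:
d = -3/4 (d = -6*1/8 = -3/4 ≈ -0.75000)
T(b) = 21/8 - 7*b/2 (T(b) = -7*(b - 3/4)/2 = -7*(-3/4 + b)/2 = -(-21/4 + 7*b)/2 = 21/8 - 7*b/2)
g(45)/T(-43) = 45/(21/8 - 7/2*(-43)) = 45/(21/8 + 301/2) = 45/(1225/8) = 45*(8/1225) = 72/245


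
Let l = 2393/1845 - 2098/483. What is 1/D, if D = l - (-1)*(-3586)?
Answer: -297045/1066108367 ≈ -0.00027863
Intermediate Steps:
l = -904997/297045 (l = 2393*(1/1845) - 2098*1/483 = 2393/1845 - 2098/483 = -904997/297045 ≈ -3.0467)
D = -1066108367/297045 (D = -904997/297045 - (-1)*(-3586) = -904997/297045 - 1*3586 = -904997/297045 - 3586 = -1066108367/297045 ≈ -3589.0)
1/D = 1/(-1066108367/297045) = -297045/1066108367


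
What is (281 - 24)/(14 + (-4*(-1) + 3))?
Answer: 257/21 ≈ 12.238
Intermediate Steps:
(281 - 24)/(14 + (-4*(-1) + 3)) = 257/(14 + (4 + 3)) = 257/(14 + 7) = 257/21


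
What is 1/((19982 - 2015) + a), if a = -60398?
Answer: -1/42431 ≈ -2.3568e-5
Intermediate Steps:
1/((19982 - 2015) + a) = 1/((19982 - 2015) - 60398) = 1/(17967 - 60398) = 1/(-42431) = -1/42431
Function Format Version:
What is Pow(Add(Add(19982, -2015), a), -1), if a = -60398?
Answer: Rational(-1, 42431) ≈ -2.3568e-5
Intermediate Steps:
Pow(Add(Add(19982, -2015), a), -1) = Pow(Add(Add(19982, -2015), -60398), -1) = Pow(Add(17967, -60398), -1) = Pow(-42431, -1) = Rational(-1, 42431)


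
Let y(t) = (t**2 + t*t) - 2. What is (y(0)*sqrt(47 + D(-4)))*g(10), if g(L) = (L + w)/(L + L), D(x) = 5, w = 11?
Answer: -21*sqrt(13)/5 ≈ -15.143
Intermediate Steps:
y(t) = -2 + 2*t**2 (y(t) = (t**2 + t**2) - 2 = 2*t**2 - 2 = -2 + 2*t**2)
g(L) = (11 + L)/(2*L) (g(L) = (L + 11)/(L + L) = (11 + L)/((2*L)) = (11 + L)*(1/(2*L)) = (11 + L)/(2*L))
(y(0)*sqrt(47 + D(-4)))*g(10) = ((-2 + 2*0**2)*sqrt(47 + 5))*((1/2)*(11 + 10)/10) = ((-2 + 2*0)*sqrt(52))*((1/2)*(1/10)*21) = ((-2 + 0)*(2*sqrt(13)))*(21/20) = -4*sqrt(13)*(21/20) = -21*sqrt(13)/5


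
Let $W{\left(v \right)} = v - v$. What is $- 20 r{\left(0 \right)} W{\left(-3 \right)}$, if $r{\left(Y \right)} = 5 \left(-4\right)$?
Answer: $0$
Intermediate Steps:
$W{\left(v \right)} = 0$
$r{\left(Y \right)} = -20$
$- 20 r{\left(0 \right)} W{\left(-3 \right)} = \left(-20\right) \left(-20\right) 0 = 400 \cdot 0 = 0$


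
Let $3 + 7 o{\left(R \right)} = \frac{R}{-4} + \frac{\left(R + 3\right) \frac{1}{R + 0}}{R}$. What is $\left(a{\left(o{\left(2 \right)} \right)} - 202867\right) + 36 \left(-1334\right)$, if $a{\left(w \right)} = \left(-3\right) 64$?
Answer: $-251083$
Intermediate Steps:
$o{\left(R \right)} = - \frac{3}{7} - \frac{R}{28} + \frac{3 + R}{7 R^{2}}$ ($o{\left(R \right)} = - \frac{3}{7} + \frac{\frac{R}{-4} + \frac{\left(R + 3\right) \frac{1}{R + 0}}{R}}{7} = - \frac{3}{7} + \frac{R \left(- \frac{1}{4}\right) + \frac{\left(3 + R\right) \frac{1}{R}}{R}}{7} = - \frac{3}{7} + \frac{- \frac{R}{4} + \frac{\frac{1}{R} \left(3 + R\right)}{R}}{7} = - \frac{3}{7} + \frac{- \frac{R}{4} + \frac{3 + R}{R^{2}}}{7} = - \frac{3}{7} - \left(\frac{R}{28} - \frac{3 + R}{7 R^{2}}\right) = - \frac{3}{7} - \frac{R}{28} + \frac{3 + R}{7 R^{2}}$)
$a{\left(w \right)} = -192$
$\left(a{\left(o{\left(2 \right)} \right)} - 202867\right) + 36 \left(-1334\right) = \left(-192 - 202867\right) + 36 \left(-1334\right) = -203059 - 48024 = -251083$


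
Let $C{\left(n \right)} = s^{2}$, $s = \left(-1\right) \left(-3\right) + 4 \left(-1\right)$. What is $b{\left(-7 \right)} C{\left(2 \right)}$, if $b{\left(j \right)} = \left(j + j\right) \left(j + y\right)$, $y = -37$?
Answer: $616$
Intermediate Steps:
$s = -1$ ($s = 3 - 4 = -1$)
$C{\left(n \right)} = 1$ ($C{\left(n \right)} = \left(-1\right)^{2} = 1$)
$b{\left(j \right)} = 2 j \left(-37 + j\right)$ ($b{\left(j \right)} = \left(j + j\right) \left(j - 37\right) = 2 j \left(-37 + j\right)$)
$b{\left(-7 \right)} C{\left(2 \right)} = 2 \left(-7\right) \left(-37 - 7\right) 1 = 2 \left(-7\right) \left(-44\right) 1 = 616 \cdot 1 = 616$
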